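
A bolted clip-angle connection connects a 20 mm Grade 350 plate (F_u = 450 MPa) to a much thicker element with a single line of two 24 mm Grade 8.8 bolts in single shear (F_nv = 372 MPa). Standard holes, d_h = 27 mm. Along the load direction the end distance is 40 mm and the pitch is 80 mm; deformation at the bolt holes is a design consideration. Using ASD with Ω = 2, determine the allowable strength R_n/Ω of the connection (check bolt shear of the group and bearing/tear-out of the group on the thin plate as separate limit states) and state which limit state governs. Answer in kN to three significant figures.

168 kN (bolt shear governs)

Bolt shear: A_b = π·24²/4 = 452.4 mm²; R_n = 372 × 452.4 × 2 × 1 / 1000 = 336.6 kN → 336.6 / 2 = 168 kN.
Bearing (1.2 l_c t F_u ≤ 2.4 d t F_u): upper limit = 2.4·24·20·450 / 1000 = 518.4 kN.
  Edge l_c = 40 − 27/2 = 26.5 → r_n = 286.2 kN; interior l_c = 80 − 27 = 53 → r_n = 518.4 kN.
  R_n,bearing = 1·286.2 + 1·518.4 = 804.6 kN → 804.6 / 2 = 402 kN.
Bolt shear governs: 168 kN.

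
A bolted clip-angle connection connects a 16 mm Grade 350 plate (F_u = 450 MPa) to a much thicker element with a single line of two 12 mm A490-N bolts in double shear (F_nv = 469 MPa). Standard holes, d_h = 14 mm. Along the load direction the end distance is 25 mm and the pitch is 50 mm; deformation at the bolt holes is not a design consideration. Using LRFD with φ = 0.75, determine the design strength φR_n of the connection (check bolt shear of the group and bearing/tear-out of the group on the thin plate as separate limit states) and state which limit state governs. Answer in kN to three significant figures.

Bolt shear: A_b = π·12²/4 = 113.1 mm²; R_n = 469 × 113.1 × 2 × 2 / 1000 = 212.2 kN → 0.75 × 212.2 = 159 kN.
Bearing (1.5 l_c t F_u ≤ 3.0 d t F_u): upper limit = 3.0·12·16·450 / 1000 = 259.2 kN.
  Edge l_c = 25 − 14/2 = 18 → r_n = 194.4 kN; interior l_c = 50 − 14 = 36 → r_n = 259.2 kN.
  R_n,bearing = 1·194.4 + 1·259.2 = 453.6 kN → 0.75 × 453.6 = 340 kN.
Bolt shear governs: 159 kN.

159 kN (bolt shear governs)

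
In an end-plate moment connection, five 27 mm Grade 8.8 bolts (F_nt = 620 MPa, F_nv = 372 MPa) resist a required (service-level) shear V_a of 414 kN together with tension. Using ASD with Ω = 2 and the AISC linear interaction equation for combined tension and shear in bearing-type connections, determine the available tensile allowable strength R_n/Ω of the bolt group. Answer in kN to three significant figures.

A_b = π·27²/4 = 572.6 mm²; f_rv = 414 × 1000 / (5 × 572.6) = 144.6 MPa.
F'_nt = 1.3 F_nt − (Ω F_nt / F_nv) f_rv = 1.3·620 − (2·620/372)·144.6 = 324 MPa, capped at F_nt → F'_nt = 324 MPa.
R_n = F'_nt · A_b · n = 324 × 572.6 × 5 / 1000 = 927.4 kN.
Allowable strength R_n/Ω = 927.4 / 2 = 464 kN.

464 kN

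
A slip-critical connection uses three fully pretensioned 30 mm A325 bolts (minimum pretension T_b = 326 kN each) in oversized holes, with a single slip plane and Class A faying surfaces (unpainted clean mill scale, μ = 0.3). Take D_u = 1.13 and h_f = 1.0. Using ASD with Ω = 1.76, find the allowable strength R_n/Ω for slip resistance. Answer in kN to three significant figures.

188 kN

R_n = μ · D_u · h_f · T_b · n_s · n_b = 0.3 × 1.13 × 1.0 × 326 × 1 × 3 = 331.5 kN.
Allowable strength R_n/Ω = 331.5 / 1.76 = 188 kN.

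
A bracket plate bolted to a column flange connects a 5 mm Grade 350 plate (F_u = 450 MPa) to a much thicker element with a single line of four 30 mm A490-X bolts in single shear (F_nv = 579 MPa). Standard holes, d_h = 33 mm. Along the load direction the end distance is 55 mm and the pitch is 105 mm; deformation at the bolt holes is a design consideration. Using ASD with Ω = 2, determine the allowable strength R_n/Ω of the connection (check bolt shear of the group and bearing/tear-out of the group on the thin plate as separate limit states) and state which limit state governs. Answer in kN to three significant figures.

295 kN (bearing governs)

Bolt shear: A_b = π·30²/4 = 706.9 mm²; R_n = 579 × 706.9 × 4 × 1 / 1000 = 1637 kN → 1637 / 2 = 819 kN.
Bearing (1.2 l_c t F_u ≤ 2.4 d t F_u): upper limit = 2.4·30·5·450 / 1000 = 162 kN.
  Edge l_c = 55 − 33/2 = 38.5 → r_n = 103.9 kN; interior l_c = 105 − 33 = 72 → r_n = 162 kN.
  R_n,bearing = 1·103.9 + 3·162 = 590 kN → 590 / 2 = 295 kN.
Bearing governs: 295 kN.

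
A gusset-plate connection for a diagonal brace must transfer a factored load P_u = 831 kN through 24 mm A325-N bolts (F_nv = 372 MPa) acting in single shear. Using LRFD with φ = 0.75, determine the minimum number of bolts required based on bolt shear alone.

A_b = π·24²/4 = 452.4 mm².
Per-bolt design strength φR_n = 0.75 × 372 × 452.4 × 1 / 1000 = 126.2 kN.
n ≥ 831 / 126.2 = 6.584 → use 7 bolts.

7 bolts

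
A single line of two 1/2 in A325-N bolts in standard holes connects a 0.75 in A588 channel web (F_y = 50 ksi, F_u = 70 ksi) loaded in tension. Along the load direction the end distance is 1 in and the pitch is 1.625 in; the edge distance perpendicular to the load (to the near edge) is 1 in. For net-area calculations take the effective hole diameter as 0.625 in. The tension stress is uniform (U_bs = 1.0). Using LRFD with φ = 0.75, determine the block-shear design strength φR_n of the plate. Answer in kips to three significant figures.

66.9 kips

Shear plane L_v = 1 + 1·1.625 = 2.625 in; A_gv = 2.625 × 0.75 = 1.969 in².
A_nv = (2.625 − 1.5·0.625) × 0.75 = 1.266 in².
A_nt = (1 − 0.5·0.625) × 0.75 = 0.5156 in².
0.6 F_u A_nv = 53.16 kips; 0.6 F_y A_gv = 59.06 kips → shear rupture governs the shear term.
R_n = 53.16 + 1.0 × 70 × 0.5156 = 89.25 kips.
Design strength φR_n = 0.75 × 89.25 = 66.9 kips.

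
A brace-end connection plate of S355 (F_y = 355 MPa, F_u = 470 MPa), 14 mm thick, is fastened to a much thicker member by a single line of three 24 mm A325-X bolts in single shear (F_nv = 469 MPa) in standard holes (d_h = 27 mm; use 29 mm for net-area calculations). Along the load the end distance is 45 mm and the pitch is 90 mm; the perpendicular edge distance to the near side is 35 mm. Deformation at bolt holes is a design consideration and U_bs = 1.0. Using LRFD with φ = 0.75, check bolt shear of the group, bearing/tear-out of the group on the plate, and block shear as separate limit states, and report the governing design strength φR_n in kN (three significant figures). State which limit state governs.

477 kN (bolt shear governs)

Bolt shear: A_b = π·24²/4 = 452.4 mm²; R_n = 469 × 452.4 × 3 × 1 / 1000 = 636.5 kN → 0.75 × 636.5 = 477 kN.
Bearing: edge l_c = 31.5, r_n = 248.7 kN; interior l_c = 63, r_n = 379 kN; R_n = 248.7 + 2·379 = 1007 kN → 755 kN.
Block shear: A_gv = 3150, A_nv = 2135, A_nt = 287 mm²; R_n = min(0.6F_uA_nv, 0.6F_yA_gv) + U_bs·F_u·A_nt = 737 kN → 553 kN.
Bolt shear governs: 477 kN.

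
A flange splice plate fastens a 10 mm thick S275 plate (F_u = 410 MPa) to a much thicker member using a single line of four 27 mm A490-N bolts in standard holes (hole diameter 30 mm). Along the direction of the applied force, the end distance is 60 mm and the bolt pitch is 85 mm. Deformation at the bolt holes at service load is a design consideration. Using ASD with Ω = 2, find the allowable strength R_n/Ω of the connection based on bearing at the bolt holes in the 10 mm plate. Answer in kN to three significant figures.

509 kN

Per bolt r_n = 1.2 l_c t F_u ≤ 2.4 d t F_u; upper limit = 2.4 × 27 × 10 × 410 / 1000 = 265.7 kN.
Edge bolt: l_c = 60 − 30/2 = 45 mm → 1.2 × 45 × 10 × 410 / 1000 = 221.4 → r_n = 221.4 kN.
Interior bolts: l_c = 85 − 30 = 55 mm → 1.2 × 55 × 10 × 410 / 1000 = 270.6 → r_n = 265.7 kN.
R_n = 1 × 221.4 + 3 × 265.7 = 1018 kN.
Allowable strength R_n/Ω = 1018 / 2 = 509 kN.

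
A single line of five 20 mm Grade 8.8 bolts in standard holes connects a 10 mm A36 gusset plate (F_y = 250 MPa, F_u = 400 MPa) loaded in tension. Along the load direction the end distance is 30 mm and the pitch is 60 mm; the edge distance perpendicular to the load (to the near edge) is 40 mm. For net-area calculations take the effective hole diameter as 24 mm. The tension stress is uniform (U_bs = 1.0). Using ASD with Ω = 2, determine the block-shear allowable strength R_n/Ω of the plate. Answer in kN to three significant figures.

250 kN

Shear plane L_v = 30 + 4·60 = 270 mm; A_gv = 270 × 10 = 2700 mm².
A_nv = (270 − 4.5·24) × 10 = 1620 mm².
A_nt = (40 − 0.5·24) × 10 = 280 mm².
0.6 F_u A_nv = 388.8 kN; 0.6 F_y A_gv = 405 kN → shear rupture governs the shear term.
R_n = 388.8 + 1.0 × 400 × 280 / 1000 = 500.8 kN.
Allowable strength R_n/Ω = 500.8 / 2 = 250 kN.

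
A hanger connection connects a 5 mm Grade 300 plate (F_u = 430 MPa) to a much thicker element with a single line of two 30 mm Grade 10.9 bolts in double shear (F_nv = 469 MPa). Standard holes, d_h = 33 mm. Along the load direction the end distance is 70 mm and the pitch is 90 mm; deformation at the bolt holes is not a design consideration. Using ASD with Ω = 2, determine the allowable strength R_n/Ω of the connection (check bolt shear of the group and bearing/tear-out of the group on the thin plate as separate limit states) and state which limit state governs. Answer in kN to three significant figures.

178 kN (bearing governs)

Bolt shear: A_b = π·30²/4 = 706.9 mm²; R_n = 469 × 706.9 × 2 × 2 / 1000 = 1326 kN → 1326 / 2 = 663 kN.
Bearing (1.5 l_c t F_u ≤ 3.0 d t F_u): upper limit = 3.0·30·5·430 / 1000 = 193.5 kN.
  Edge l_c = 70 − 33/2 = 53.5 → r_n = 172.5 kN; interior l_c = 90 − 33 = 57 → r_n = 183.8 kN.
  R_n,bearing = 1·172.5 + 1·183.8 = 356.4 kN → 356.4 / 2 = 178 kN.
Bearing governs: 178 kN.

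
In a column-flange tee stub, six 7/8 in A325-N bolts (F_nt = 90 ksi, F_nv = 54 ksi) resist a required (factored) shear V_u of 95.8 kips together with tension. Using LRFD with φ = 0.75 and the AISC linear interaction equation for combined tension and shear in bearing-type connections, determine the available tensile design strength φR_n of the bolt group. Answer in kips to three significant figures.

A_b = π·0.875²/4 = 0.6013 in²; f_rv = 95.8 / (6 × 0.6013) = 26.55 ksi.
F'_nt = 1.3 F_nt − (F_nt / φF_nv) f_rv = 1.3·90 − (90/(0.75·54))·26.55 = 57.99 ksi, capped at F_nt → F'_nt = 57.99 ksi.
R_n = F'_nt · A_b · n = 57.99 × 0.6013 × 6 = 209.2 kips.
Design strength φR_n = 0.75 × 209.2 = 157 kips.

157 kips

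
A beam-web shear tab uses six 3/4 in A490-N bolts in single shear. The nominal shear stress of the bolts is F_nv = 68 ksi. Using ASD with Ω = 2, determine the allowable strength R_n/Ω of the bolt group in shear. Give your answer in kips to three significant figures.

A_b = π × 0.75² / 4 = 0.4418 in².
R_n = F_nv · A_b · n · n_s = 68 × 0.4418 × 6 × 1 = 180.2 kips.
Allowable strength R_n/Ω = 180.2 / 2 = 90.1 kips.

90.1 kips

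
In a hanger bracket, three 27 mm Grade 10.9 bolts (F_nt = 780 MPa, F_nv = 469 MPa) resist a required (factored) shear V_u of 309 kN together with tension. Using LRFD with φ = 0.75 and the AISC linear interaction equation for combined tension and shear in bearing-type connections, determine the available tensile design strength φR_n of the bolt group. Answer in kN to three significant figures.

A_b = π·27²/4 = 572.6 mm²; f_rv = 309 × 1000 / (3 × 572.6) = 179.9 MPa.
F'_nt = 1.3 F_nt − (F_nt / φF_nv) f_rv = 1.3·780 − (780/(0.75·469))·179.9 = 615.1 MPa, capped at F_nt → F'_nt = 615.1 MPa.
R_n = F'_nt · A_b · n = 615.1 × 572.6 × 3 / 1000 = 1057 kN.
Design strength φR_n = 0.75 × 1057 = 792 kN.

792 kN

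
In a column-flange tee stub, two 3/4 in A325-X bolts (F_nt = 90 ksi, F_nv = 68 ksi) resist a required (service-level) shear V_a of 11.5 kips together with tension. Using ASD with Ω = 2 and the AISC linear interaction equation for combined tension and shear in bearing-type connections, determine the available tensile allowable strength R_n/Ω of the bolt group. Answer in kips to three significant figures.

36.5 kips

A_b = π·0.75²/4 = 0.4418 in²; f_rv = 11.5 / (2 × 0.4418) = 13.02 ksi.
F'_nt = 1.3 F_nt − (Ω F_nt / F_nv) f_rv = 1.3·90 − (2·90/68)·13.02 = 82.55 ksi, capped at F_nt → F'_nt = 82.55 ksi.
R_n = F'_nt · A_b · n = 82.55 × 0.4418 × 2 = 72.94 kips.
Allowable strength R_n/Ω = 72.94 / 2 = 36.5 kips.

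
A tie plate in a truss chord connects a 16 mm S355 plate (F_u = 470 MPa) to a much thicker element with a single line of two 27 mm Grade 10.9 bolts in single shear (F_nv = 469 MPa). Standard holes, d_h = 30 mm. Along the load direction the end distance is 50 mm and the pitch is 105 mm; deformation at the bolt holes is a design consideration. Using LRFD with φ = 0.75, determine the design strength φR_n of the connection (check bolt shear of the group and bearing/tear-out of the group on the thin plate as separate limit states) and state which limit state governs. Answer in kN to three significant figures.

403 kN (bolt shear governs)

Bolt shear: A_b = π·27²/4 = 572.6 mm²; R_n = 469 × 572.6 × 2 × 1 / 1000 = 537.1 kN → 0.75 × 537.1 = 403 kN.
Bearing (1.2 l_c t F_u ≤ 2.4 d t F_u): upper limit = 2.4·27·16·470 / 1000 = 487.3 kN.
  Edge l_c = 50 − 30/2 = 35 → r_n = 315.8 kN; interior l_c = 105 − 30 = 75 → r_n = 487.3 kN.
  R_n,bearing = 1·315.8 + 1·487.3 = 803.1 kN → 0.75 × 803.1 = 602 kN.
Bolt shear governs: 403 kN.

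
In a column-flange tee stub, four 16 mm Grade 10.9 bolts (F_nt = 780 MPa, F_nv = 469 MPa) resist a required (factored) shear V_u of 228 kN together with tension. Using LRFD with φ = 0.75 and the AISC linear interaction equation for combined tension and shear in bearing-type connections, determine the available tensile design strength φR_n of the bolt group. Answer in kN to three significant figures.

232 kN

A_b = π·16²/4 = 201.1 mm²; f_rv = 228 × 1000 / (4 × 201.1) = 283.5 MPa.
F'_nt = 1.3 F_nt − (F_nt / φF_nv) f_rv = 1.3·780 − (780/(0.75·469))·283.5 = 385.4 MPa, capped at F_nt → F'_nt = 385.4 MPa.
R_n = F'_nt · A_b · n = 385.4 × 201.1 × 4 / 1000 = 309.9 kN.
Design strength φR_n = 0.75 × 309.9 = 232 kN.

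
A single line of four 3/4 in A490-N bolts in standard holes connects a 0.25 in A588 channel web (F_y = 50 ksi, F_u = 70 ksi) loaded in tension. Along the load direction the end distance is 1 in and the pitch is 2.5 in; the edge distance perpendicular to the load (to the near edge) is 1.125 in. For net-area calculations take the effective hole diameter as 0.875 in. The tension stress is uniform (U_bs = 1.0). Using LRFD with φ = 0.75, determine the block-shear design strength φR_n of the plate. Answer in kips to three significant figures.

51.8 kips

Shear plane L_v = 1 + 3·2.5 = 8.5 in; A_gv = 8.5 × 0.25 = 2.125 in².
A_nv = (8.5 − 3.5·0.875) × 0.25 = 1.359 in².
A_nt = (1.125 − 0.5·0.875) × 0.25 = 0.1719 in².
0.6 F_u A_nv = 57.09 kips; 0.6 F_y A_gv = 63.75 kips → shear rupture governs the shear term.
R_n = 57.09 + 1.0 × 70 × 0.1719 = 69.12 kips.
Design strength φR_n = 0.75 × 69.12 = 51.8 kips.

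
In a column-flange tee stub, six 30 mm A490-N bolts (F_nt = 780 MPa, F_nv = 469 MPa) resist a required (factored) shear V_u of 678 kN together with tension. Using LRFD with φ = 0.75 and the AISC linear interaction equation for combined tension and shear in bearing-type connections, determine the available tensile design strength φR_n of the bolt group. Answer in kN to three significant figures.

2100 kN

A_b = π·30²/4 = 706.9 mm²; f_rv = 678 × 1000 / (6 × 706.9) = 159.9 MPa.
F'_nt = 1.3 F_nt − (F_nt / φF_nv) f_rv = 1.3·780 − (780/(0.75·469))·159.9 = 659.5 MPa, capped at F_nt → F'_nt = 659.5 MPa.
R_n = F'_nt · A_b · n = 659.5 × 706.9 × 6 / 1000 = 2797 kN.
Design strength φR_n = 0.75 × 2797 = 2100 kN.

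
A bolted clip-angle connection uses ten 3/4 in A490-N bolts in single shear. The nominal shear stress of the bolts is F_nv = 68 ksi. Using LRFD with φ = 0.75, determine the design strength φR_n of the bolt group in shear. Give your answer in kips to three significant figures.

225 kips

A_b = π × 0.75² / 4 = 0.4418 in².
R_n = F_nv · A_b · n · n_s = 68 × 0.4418 × 10 × 1 = 300.4 kips.
Design strength φR_n = 0.75 × 300.4 = 225 kips.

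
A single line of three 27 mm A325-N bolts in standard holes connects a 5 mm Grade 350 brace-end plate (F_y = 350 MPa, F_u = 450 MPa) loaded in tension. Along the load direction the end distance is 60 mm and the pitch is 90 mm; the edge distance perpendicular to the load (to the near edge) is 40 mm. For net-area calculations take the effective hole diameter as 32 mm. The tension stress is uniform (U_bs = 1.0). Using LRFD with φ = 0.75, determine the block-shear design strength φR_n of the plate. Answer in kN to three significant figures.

Shear plane L_v = 60 + 2·90 = 240 mm; A_gv = 240 × 5 = 1200 mm².
A_nv = (240 − 2.5·32) × 5 = 800 mm².
A_nt = (40 − 0.5·32) × 5 = 120 mm².
0.6 F_u A_nv = 216 kN; 0.6 F_y A_gv = 252 kN → shear rupture governs the shear term.
R_n = 216 + 1.0 × 450 × 120 / 1000 = 270 kN.
Design strength φR_n = 0.75 × 270 = 202 kN.

202 kN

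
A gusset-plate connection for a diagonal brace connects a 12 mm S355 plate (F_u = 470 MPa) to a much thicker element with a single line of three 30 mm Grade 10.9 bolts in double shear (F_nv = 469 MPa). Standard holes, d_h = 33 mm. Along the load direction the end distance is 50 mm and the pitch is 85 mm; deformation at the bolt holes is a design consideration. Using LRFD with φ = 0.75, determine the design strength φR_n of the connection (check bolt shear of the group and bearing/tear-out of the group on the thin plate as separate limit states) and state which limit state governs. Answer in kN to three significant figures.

698 kN (bearing governs)

Bolt shear: A_b = π·30²/4 = 706.9 mm²; R_n = 469 × 706.9 × 3 × 2 / 1000 = 1989 kN → 0.75 × 1989 = 1490 kN.
Bearing (1.2 l_c t F_u ≤ 2.4 d t F_u): upper limit = 2.4·30·12·470 / 1000 = 406.1 kN.
  Edge l_c = 50 − 33/2 = 33.5 → r_n = 226.7 kN; interior l_c = 85 − 33 = 52 → r_n = 351.9 kN.
  R_n,bearing = 1·226.7 + 2·351.9 = 930.6 kN → 0.75 × 930.6 = 698 kN.
Bearing governs: 698 kN.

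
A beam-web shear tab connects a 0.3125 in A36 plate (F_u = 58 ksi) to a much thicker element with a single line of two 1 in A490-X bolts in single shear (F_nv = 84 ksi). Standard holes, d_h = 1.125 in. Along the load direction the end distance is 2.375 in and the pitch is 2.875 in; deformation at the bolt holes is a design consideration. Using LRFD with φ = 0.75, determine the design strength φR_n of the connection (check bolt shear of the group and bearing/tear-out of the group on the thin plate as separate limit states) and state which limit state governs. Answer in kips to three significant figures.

Bolt shear: A_b = π·1²/4 = 0.7854 in²; R_n = 84 × 0.7854 × 2 × 1 = 131.9 kips → 0.75 × 131.9 = 99 kips.
Bearing (1.2 l_c t F_u ≤ 2.4 d t F_u): upper limit = 2.4·1·0.3125·58 = 43.5 kips.
  Edge l_c = 2.375 − 1.125/2 = 1.812 → r_n = 39.42 kips; interior l_c = 2.875 − 1.125 = 1.75 → r_n = 38.06 kips.
  R_n,bearing = 1·39.42 + 1·38.06 = 77.48 kips → 0.75 × 77.48 = 58.1 kips.
Bearing governs: 58.1 kips.

58.1 kips (bearing governs)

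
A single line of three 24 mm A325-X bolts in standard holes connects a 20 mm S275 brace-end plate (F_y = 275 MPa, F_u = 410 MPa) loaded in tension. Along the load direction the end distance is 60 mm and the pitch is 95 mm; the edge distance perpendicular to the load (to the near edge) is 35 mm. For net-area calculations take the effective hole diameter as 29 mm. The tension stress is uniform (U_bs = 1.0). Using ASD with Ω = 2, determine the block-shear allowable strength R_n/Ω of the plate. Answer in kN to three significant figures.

Shear plane L_v = 60 + 2·95 = 250 mm; A_gv = 250 × 20 = 5000 mm².
A_nv = (250 − 2.5·29) × 20 = 3550 mm².
A_nt = (35 − 0.5·29) × 20 = 410 mm².
0.6 F_u A_nv = 873.3 kN; 0.6 F_y A_gv = 825 kN → shear yielding governs the shear term.
R_n = 825 + 1.0 × 410 × 410 / 1000 = 993.1 kN.
Allowable strength R_n/Ω = 993.1 / 2 = 497 kN.

497 kN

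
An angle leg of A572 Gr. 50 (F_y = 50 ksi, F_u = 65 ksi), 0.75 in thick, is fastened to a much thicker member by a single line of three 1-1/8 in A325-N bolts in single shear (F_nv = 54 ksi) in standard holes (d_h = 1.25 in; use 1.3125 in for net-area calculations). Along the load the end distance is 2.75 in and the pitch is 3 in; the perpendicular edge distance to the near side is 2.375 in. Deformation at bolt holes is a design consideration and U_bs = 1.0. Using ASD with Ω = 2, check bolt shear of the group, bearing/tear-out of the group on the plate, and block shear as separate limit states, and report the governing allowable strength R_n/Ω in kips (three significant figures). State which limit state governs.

80.5 kips (bolt shear governs)

Bolt shear: A_b = π·1.125²/4 = 0.994 in²; R_n = 54 × 0.994 × 3 × 1 = 161 kips → 161 / 2 = 80.5 kips.
Bearing: edge l_c = 2.125, r_n = 124.3 kips; interior l_c = 1.75, r_n = 102.4 kips; R_n = 124.3 + 2·102.4 = 329.1 kips → 165 kips.
Block shear: A_gv = 6.562, A_nv = 4.102, A_nt = 1.289 in²; R_n = min(0.6F_uA_nv, 0.6F_yA_gv) + U_bs·F_u·A_nt = 243.8 kips → 122 kips.
Bolt shear governs: 80.5 kips.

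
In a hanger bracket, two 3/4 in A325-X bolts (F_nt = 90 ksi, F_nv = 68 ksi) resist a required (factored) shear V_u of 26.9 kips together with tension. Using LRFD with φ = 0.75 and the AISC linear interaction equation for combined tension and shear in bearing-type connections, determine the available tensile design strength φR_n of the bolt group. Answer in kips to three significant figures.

41.9 kips

A_b = π·0.75²/4 = 0.4418 in²; f_rv = 26.9 / (2 × 0.4418) = 30.44 ksi.
F'_nt = 1.3 F_nt − (F_nt / φF_nv) f_rv = 1.3·90 − (90/(0.75·68))·30.44 = 63.27 ksi, capped at F_nt → F'_nt = 63.27 ksi.
R_n = F'_nt · A_b · n = 63.27 × 0.4418 × 2 = 55.91 kips.
Design strength φR_n = 0.75 × 55.91 = 41.9 kips.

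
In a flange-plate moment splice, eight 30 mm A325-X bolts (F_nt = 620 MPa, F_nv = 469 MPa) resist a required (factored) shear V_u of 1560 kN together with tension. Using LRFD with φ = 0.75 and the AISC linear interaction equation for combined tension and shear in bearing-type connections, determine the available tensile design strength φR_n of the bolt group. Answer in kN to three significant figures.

1360 kN

A_b = π·30²/4 = 706.9 mm²; f_rv = 1560 × 1000 / (8 × 706.9) = 275.9 MPa.
F'_nt = 1.3 F_nt − (F_nt / φF_nv) f_rv = 1.3·620 − (620/(0.75·469))·275.9 = 319.7 MPa, capped at F_nt → F'_nt = 319.7 MPa.
R_n = F'_nt · A_b · n = 319.7 × 706.9 × 8 / 1000 = 1808 kN.
Design strength φR_n = 0.75 × 1808 = 1360 kN.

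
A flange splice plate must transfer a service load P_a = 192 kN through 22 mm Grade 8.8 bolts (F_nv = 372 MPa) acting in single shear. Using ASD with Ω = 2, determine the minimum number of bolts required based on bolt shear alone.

3 bolts

A_b = π·22²/4 = 380.1 mm².
Per-bolt allowable strength R_n/Ω = 372 × 380.1 × 1 / 1000 / 2 = 70.7 kN.
n ≥ 192 / 70.7 = 2.716 → use 3 bolts.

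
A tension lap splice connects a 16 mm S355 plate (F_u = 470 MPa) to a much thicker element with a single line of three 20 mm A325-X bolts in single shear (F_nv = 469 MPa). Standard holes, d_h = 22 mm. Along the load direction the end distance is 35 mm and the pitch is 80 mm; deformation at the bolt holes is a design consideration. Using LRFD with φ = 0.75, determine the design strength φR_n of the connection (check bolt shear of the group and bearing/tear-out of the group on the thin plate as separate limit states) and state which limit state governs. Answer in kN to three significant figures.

332 kN (bolt shear governs)

Bolt shear: A_b = π·20²/4 = 314.2 mm²; R_n = 469 × 314.2 × 3 × 1 / 1000 = 442 kN → 0.75 × 442 = 332 kN.
Bearing (1.2 l_c t F_u ≤ 2.4 d t F_u): upper limit = 2.4·20·16·470 / 1000 = 361 kN.
  Edge l_c = 35 − 22/2 = 24 → r_n = 216.6 kN; interior l_c = 80 − 22 = 58 → r_n = 361 kN.
  R_n,bearing = 1·216.6 + 2·361 = 938.5 kN → 0.75 × 938.5 = 704 kN.
Bolt shear governs: 332 kN.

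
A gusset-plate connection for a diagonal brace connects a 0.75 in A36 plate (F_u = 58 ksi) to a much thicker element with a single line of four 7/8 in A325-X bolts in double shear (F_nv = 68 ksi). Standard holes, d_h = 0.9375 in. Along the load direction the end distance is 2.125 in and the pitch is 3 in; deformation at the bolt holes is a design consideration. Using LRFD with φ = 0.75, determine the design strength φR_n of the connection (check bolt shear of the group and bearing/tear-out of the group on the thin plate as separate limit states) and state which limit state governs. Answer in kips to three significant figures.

245 kips (bolt shear governs)

Bolt shear: A_b = π·0.875²/4 = 0.6013 in²; R_n = 68 × 0.6013 × 4 × 2 = 327.1 kips → 0.75 × 327.1 = 245 kips.
Bearing (1.2 l_c t F_u ≤ 2.4 d t F_u): upper limit = 2.4·0.875·0.75·58 = 91.35 kips.
  Edge l_c = 2.125 − 0.9375/2 = 1.656 → r_n = 86.46 kips; interior l_c = 3 − 0.9375 = 2.062 → r_n = 91.35 kips.
  R_n,bearing = 1·86.46 + 3·91.35 = 360.5 kips → 0.75 × 360.5 = 270 kips.
Bolt shear governs: 245 kips.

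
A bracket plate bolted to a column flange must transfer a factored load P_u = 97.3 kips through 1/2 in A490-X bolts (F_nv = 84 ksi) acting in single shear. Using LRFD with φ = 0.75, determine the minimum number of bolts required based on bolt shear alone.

A_b = π·0.5²/4 = 0.1963 in².
Per-bolt design strength φR_n = 0.75 × 84 × 0.1963 × 1 = 12.37 kips.
n ≥ 97.3 / 12.37 = 7.866 → use 8 bolts.

8 bolts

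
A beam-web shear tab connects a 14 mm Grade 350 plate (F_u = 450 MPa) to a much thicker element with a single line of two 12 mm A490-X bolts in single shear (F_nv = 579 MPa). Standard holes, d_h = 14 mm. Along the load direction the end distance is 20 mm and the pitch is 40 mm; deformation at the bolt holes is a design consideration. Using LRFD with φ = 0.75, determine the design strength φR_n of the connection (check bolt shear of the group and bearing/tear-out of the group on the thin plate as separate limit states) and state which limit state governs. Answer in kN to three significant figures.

Bolt shear: A_b = π·12²/4 = 113.1 mm²; R_n = 579 × 113.1 × 2 × 1 / 1000 = 131 kN → 0.75 × 131 = 98.2 kN.
Bearing (1.2 l_c t F_u ≤ 2.4 d t F_u): upper limit = 2.4·12·14·450 / 1000 = 181.4 kN.
  Edge l_c = 20 − 14/2 = 13 → r_n = 98.28 kN; interior l_c = 40 − 14 = 26 → r_n = 181.4 kN.
  R_n,bearing = 1·98.28 + 1·181.4 = 279.7 kN → 0.75 × 279.7 = 210 kN.
Bolt shear governs: 98.2 kN.

98.2 kN (bolt shear governs)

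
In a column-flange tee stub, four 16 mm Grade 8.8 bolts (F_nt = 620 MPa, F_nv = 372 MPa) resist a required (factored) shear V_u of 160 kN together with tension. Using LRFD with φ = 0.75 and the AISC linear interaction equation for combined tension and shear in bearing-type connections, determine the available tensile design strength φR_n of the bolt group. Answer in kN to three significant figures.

A_b = π·16²/4 = 201.1 mm²; f_rv = 160 × 1000 / (4 × 201.1) = 198.9 MPa.
F'_nt = 1.3 F_nt − (F_nt / φF_nv) f_rv = 1.3·620 − (620/(0.75·372))·198.9 = 363.9 MPa, capped at F_nt → F'_nt = 363.9 MPa.
R_n = F'_nt · A_b · n = 363.9 × 201.1 × 4 / 1000 = 292.7 kN.
Design strength φR_n = 0.75 × 292.7 = 220 kN.

220 kN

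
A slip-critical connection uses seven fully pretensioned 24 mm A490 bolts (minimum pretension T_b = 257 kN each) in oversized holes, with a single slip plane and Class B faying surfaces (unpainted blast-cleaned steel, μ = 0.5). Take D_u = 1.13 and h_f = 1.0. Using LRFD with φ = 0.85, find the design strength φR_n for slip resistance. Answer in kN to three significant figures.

R_n = μ · D_u · h_f · T_b · n_s · n_b = 0.5 × 1.13 × 1.0 × 257 × 1 × 7 = 1016 kN.
Design strength φR_n = 0.85 × 1016 = 864 kN.

864 kN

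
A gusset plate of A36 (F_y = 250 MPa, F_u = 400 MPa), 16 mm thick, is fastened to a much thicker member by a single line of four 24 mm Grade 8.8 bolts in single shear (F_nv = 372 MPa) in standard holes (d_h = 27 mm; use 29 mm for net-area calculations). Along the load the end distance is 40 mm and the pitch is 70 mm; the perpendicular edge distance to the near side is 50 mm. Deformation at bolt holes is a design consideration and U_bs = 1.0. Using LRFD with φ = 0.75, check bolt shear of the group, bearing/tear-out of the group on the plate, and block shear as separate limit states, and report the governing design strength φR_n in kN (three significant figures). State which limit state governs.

Bolt shear: A_b = π·24²/4 = 452.4 mm²; R_n = 372 × 452.4 × 4 × 1 / 1000 = 673.2 kN → 0.75 × 673.2 = 505 kN.
Bearing: edge l_c = 26.5, r_n = 203.5 kN; interior l_c = 43, r_n = 330.2 kN; R_n = 203.5 + 3·330.2 = 1194 kN → 896 kN.
Block shear: A_gv = 4000, A_nv = 2376, A_nt = 568 mm²; R_n = min(0.6F_uA_nv, 0.6F_yA_gv) + U_bs·F_u·A_nt = 797.4 kN → 598 kN.
Bolt shear governs: 505 kN.

505 kN (bolt shear governs)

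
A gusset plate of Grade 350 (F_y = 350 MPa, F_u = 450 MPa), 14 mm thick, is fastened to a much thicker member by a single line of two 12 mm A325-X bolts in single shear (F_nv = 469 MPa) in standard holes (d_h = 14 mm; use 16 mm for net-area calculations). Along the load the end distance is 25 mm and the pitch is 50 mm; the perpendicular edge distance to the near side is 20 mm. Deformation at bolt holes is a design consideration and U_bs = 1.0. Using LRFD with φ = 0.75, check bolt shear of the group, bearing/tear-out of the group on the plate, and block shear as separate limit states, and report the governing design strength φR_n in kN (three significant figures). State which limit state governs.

Bolt shear: A_b = π·12²/4 = 113.1 mm²; R_n = 469 × 113.1 × 2 × 1 / 1000 = 106.1 kN → 0.75 × 106.1 = 79.6 kN.
Bearing: edge l_c = 18, r_n = 136.1 kN; interior l_c = 36, r_n = 181.4 kN; R_n = 136.1 + 1·181.4 = 317.5 kN → 238 kN.
Block shear: A_gv = 1050, A_nv = 714, A_nt = 168 mm²; R_n = min(0.6F_uA_nv, 0.6F_yA_gv) + U_bs·F_u·A_nt = 268.4 kN → 201 kN.
Bolt shear governs: 79.6 kN.

79.6 kN (bolt shear governs)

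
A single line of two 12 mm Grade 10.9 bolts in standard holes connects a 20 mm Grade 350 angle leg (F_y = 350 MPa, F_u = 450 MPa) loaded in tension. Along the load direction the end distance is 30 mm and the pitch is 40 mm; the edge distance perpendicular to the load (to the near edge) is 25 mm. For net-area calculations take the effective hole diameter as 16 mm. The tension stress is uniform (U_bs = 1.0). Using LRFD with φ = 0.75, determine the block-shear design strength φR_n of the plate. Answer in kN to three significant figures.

301 kN

Shear plane L_v = 30 + 1·40 = 70 mm; A_gv = 70 × 20 = 1400 mm².
A_nv = (70 − 1.5·16) × 20 = 920 mm².
A_nt = (25 − 0.5·16) × 20 = 340 mm².
0.6 F_u A_nv = 248.4 kN; 0.6 F_y A_gv = 294 kN → shear rupture governs the shear term.
R_n = 248.4 + 1.0 × 450 × 340 / 1000 = 401.4 kN.
Design strength φR_n = 0.75 × 401.4 = 301 kN.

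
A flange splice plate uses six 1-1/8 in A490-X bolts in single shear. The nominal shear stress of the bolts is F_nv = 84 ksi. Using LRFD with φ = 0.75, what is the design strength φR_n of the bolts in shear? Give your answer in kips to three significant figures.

376 kips

A_b = π × 1.125² / 4 = 0.994 in².
R_n = F_nv · A_b · n · n_s = 84 × 0.994 × 6 × 1 = 501 kips.
Design strength φR_n = 0.75 × 501 = 376 kips.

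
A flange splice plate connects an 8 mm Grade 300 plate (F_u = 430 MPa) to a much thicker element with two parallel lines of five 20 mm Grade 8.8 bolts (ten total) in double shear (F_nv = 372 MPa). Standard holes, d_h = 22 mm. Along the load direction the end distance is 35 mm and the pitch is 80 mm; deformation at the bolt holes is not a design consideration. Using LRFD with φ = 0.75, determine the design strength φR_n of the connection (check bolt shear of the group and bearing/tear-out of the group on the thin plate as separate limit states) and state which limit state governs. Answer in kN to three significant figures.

1420 kN (bearing governs)

Bolt shear: A_b = π·20²/4 = 314.2 mm²; R_n = 372 × 314.2 × 10 × 2 / 1000 = 2337 kN → 0.75 × 2337 = 1750 kN.
Bearing (1.5 l_c t F_u ≤ 3.0 d t F_u): upper limit = 3.0·20·8·430 / 1000 = 206.4 kN.
  Edge l_c = 35 − 22/2 = 24 → r_n = 123.8 kN; interior l_c = 80 − 22 = 58 → r_n = 206.4 kN.
  R_n,bearing = 2·123.8 + 8·206.4 = 1899 kN → 0.75 × 1899 = 1420 kN.
Bearing governs: 1420 kN.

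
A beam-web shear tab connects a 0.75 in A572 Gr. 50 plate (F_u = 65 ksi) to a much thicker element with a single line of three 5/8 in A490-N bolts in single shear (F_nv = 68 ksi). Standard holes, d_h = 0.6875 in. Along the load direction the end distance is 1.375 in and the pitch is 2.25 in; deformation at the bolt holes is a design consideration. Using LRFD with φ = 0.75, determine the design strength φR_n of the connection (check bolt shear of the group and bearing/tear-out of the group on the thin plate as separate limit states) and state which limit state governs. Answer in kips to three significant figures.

Bolt shear: A_b = π·0.625²/4 = 0.3068 in²; R_n = 68 × 0.3068 × 3 × 1 = 62.59 kips → 0.75 × 62.59 = 46.9 kips.
Bearing (1.2 l_c t F_u ≤ 2.4 d t F_u): upper limit = 2.4·0.625·0.75·65 = 73.12 kips.
  Edge l_c = 1.375 − 0.6875/2 = 1.031 → r_n = 60.33 kips; interior l_c = 2.25 − 0.6875 = 1.562 → r_n = 73.12 kips.
  R_n,bearing = 1·60.33 + 2·73.12 = 206.6 kips → 0.75 × 206.6 = 155 kips.
Bolt shear governs: 46.9 kips.

46.9 kips (bolt shear governs)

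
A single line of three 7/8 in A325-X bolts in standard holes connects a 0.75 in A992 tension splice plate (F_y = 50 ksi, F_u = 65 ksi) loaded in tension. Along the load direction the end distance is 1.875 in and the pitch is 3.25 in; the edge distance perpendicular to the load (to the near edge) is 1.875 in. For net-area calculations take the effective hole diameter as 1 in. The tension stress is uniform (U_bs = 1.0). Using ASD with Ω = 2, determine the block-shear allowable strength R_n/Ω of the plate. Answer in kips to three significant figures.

119 kips

Shear plane L_v = 1.875 + 2·3.25 = 8.375 in; A_gv = 8.375 × 0.75 = 6.281 in².
A_nv = (8.375 − 2.5·1) × 0.75 = 4.406 in².
A_nt = (1.875 − 0.5·1) × 0.75 = 1.031 in².
0.6 F_u A_nv = 171.8 kips; 0.6 F_y A_gv = 188.4 kips → shear rupture governs the shear term.
R_n = 171.8 + 1.0 × 65 × 1.031 = 238.9 kips.
Allowable strength R_n/Ω = 238.9 / 2 = 119 kips.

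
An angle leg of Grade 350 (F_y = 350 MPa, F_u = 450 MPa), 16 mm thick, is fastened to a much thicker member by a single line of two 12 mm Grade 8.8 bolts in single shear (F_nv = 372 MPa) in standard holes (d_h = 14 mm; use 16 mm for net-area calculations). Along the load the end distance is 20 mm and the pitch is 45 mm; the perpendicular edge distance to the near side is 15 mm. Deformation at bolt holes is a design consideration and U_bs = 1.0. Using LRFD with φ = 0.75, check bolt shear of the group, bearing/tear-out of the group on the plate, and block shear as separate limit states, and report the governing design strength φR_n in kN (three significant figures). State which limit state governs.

63.1 kN (bolt shear governs)

Bolt shear: A_b = π·12²/4 = 113.1 mm²; R_n = 372 × 113.1 × 2 × 1 / 1000 = 84.14 kN → 0.75 × 84.14 = 63.1 kN.
Bearing: edge l_c = 13, r_n = 112.3 kN; interior l_c = 31, r_n = 207.4 kN; R_n = 112.3 + 1·207.4 = 319.7 kN → 240 kN.
Block shear: A_gv = 1040, A_nv = 656, A_nt = 112 mm²; R_n = min(0.6F_uA_nv, 0.6F_yA_gv) + U_bs·F_u·A_nt = 227.5 kN → 171 kN.
Bolt shear governs: 63.1 kN.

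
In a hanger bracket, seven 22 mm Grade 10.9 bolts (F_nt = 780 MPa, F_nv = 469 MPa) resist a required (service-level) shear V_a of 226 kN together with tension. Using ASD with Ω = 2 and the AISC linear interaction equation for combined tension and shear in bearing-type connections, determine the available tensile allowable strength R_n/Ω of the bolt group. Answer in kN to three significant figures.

A_b = π·22²/4 = 380.1 mm²; f_rv = 226 × 1000 / (7 × 380.1) = 84.93 MPa.
F'_nt = 1.3 F_nt − (Ω F_nt / F_nv) f_rv = 1.3·780 − (2·780/469)·84.93 = 731.5 MPa, capped at F_nt → F'_nt = 731.5 MPa.
R_n = F'_nt · A_b · n = 731.5 × 380.1 × 7 / 1000 = 1946 kN.
Allowable strength R_n/Ω = 1946 / 2 = 973 kN.

973 kN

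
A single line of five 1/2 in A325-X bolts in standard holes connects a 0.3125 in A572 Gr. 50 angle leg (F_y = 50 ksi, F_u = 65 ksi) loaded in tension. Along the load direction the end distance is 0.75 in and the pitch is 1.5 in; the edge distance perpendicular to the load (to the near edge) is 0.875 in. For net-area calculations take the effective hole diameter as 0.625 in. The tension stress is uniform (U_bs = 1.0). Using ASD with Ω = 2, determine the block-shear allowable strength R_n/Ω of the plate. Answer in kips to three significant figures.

29.7 kips

Shear plane L_v = 0.75 + 4·1.5 = 6.75 in; A_gv = 6.75 × 0.3125 = 2.109 in².
A_nv = (6.75 − 4.5·0.625) × 0.3125 = 1.23 in².
A_nt = (0.875 − 0.5·0.625) × 0.3125 = 0.1758 in².
0.6 F_u A_nv = 47.99 kips; 0.6 F_y A_gv = 63.28 kips → shear rupture governs the shear term.
R_n = 47.99 + 1.0 × 65 × 0.1758 = 59.41 kips.
Allowable strength R_n/Ω = 59.41 / 2 = 29.7 kips.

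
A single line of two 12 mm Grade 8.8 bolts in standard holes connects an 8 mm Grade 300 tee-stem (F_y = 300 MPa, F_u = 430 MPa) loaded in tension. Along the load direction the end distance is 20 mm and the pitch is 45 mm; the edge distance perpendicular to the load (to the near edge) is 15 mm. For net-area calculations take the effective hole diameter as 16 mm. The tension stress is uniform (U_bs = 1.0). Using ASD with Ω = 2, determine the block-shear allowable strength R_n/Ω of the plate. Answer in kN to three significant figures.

Shear plane L_v = 20 + 1·45 = 65 mm; A_gv = 65 × 8 = 520 mm².
A_nv = (65 − 1.5·16) × 8 = 328 mm².
A_nt = (15 − 0.5·16) × 8 = 56 mm².
0.6 F_u A_nv = 84.62 kN; 0.6 F_y A_gv = 93.6 kN → shear rupture governs the shear term.
R_n = 84.62 + 1.0 × 430 × 56 / 1000 = 108.7 kN.
Allowable strength R_n/Ω = 108.7 / 2 = 54.4 kN.

54.4 kN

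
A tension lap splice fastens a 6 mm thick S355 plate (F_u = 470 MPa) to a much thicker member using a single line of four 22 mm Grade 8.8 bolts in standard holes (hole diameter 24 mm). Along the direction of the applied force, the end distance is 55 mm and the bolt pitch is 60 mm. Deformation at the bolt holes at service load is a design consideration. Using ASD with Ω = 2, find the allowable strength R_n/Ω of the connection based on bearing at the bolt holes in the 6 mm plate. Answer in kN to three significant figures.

255 kN

Per bolt r_n = 1.2 l_c t F_u ≤ 2.4 d t F_u; upper limit = 2.4 × 22 × 6 × 470 / 1000 = 148.9 kN.
Edge bolt: l_c = 55 − 24/2 = 43 mm → 1.2 × 43 × 6 × 470 / 1000 = 145.5 → r_n = 145.5 kN.
Interior bolts: l_c = 60 − 24 = 36 mm → 1.2 × 36 × 6 × 470 / 1000 = 121.8 → r_n = 121.8 kN.
R_n = 1 × 145.5 + 3 × 121.8 = 511 kN.
Allowable strength R_n/Ω = 511 / 2 = 255 kN.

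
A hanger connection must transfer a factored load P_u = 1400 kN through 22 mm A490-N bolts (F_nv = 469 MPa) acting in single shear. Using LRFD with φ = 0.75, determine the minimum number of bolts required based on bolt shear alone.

11 bolts

A_b = π·22²/4 = 380.1 mm².
Per-bolt design strength φR_n = 0.75 × 469 × 380.1 × 1 / 1000 = 133.7 kN.
n ≥ 1400 / 133.7 = 10.47 → use 11 bolts.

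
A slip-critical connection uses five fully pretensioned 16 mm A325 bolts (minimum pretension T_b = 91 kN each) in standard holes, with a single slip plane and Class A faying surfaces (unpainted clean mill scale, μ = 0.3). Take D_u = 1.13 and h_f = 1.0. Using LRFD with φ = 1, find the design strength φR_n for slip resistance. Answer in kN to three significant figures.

154 kN

R_n = μ · D_u · h_f · T_b · n_s · n_b = 0.3 × 1.13 × 1.0 × 91 × 1 × 5 = 154.2 kN.
Design strength φR_n = 1 × 154.2 = 154 kN.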